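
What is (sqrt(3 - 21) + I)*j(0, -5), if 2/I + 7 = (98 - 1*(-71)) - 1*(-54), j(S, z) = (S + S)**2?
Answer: 0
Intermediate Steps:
j(S, z) = 4*S**2 (j(S, z) = (2*S)**2 = 4*S**2)
I = 1/108 (I = 2/(-7 + ((98 - 1*(-71)) - 1*(-54))) = 2/(-7 + ((98 + 71) + 54)) = 2/(-7 + (169 + 54)) = 2/(-7 + 223) = 2/216 = 2*(1/216) = 1/108 ≈ 0.0092593)
(sqrt(3 - 21) + I)*j(0, -5) = (sqrt(3 - 21) + 1/108)*(4*0**2) = (sqrt(-18) + 1/108)*(4*0) = (3*I*sqrt(2) + 1/108)*0 = (1/108 + 3*I*sqrt(2))*0 = 0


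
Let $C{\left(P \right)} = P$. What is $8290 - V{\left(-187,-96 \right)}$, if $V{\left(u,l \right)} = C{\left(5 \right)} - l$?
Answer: $8189$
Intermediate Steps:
$V{\left(u,l \right)} = 5 - l$
$8290 - V{\left(-187,-96 \right)} = 8290 - \left(5 - -96\right) = 8290 - \left(5 + 96\right) = 8290 - 101 = 8189$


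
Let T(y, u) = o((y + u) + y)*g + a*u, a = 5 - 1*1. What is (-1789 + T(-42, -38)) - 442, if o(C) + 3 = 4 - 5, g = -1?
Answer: -2379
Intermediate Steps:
a = 4 (a = 5 - 1 = 4)
o(C) = -4 (o(C) = -3 + (4 - 5) = -3 - 1 = -4)
T(y, u) = 4 + 4*u (T(y, u) = -4*(-1) + 4*u = 4 + 4*u)
(-1789 + T(-42, -38)) - 442 = (-1789 + (4 + 4*(-38))) - 442 = (-1789 + (4 - 152)) - 442 = (-1789 - 148) - 442 = -1937 - 442 = -2379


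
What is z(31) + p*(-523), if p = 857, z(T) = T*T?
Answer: -447250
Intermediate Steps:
z(T) = T²
z(31) + p*(-523) = 31² + 857*(-523) = 961 - 448211 = -447250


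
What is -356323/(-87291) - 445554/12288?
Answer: -5752392865/178771968 ≈ -32.177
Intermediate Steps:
-356323/(-87291) - 445554/12288 = -356323*(-1/87291) - 445554*1/12288 = 356323/87291 - 74259/2048 = -5752392865/178771968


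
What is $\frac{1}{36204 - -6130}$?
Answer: $\frac{1}{42334} \approx 2.3622 \cdot 10^{-5}$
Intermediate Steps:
$\frac{1}{36204 - -6130} = \frac{1}{36204 + \left(-38799 + 44929\right)} = \frac{1}{36204 + 6130} = \frac{1}{42334}$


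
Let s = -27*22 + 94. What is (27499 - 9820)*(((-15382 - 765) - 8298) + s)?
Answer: -441002655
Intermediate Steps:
s = -500 (s = -594 + 94 = -500)
(27499 - 9820)*(((-15382 - 765) - 8298) + s) = (27499 - 9820)*(((-15382 - 765) - 8298) - 500) = 17679*((-16147 - 8298) - 500) = 17679*(-24445 - 500) = 17679*(-24945) = -441002655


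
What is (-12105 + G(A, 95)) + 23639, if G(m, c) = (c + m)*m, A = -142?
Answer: 18208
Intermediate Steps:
G(m, c) = m*(c + m)
(-12105 + G(A, 95)) + 23639 = (-12105 - 142*(95 - 142)) + 23639 = (-12105 - 142*(-47)) + 23639 = (-12105 + 6674) + 23639 = -5431 + 23639 = 18208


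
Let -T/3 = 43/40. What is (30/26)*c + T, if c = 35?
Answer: 19323/520 ≈ 37.160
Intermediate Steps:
T = -129/40 ≈ -3.2250
(30/26)*c + T = (30/26)*35 - 129/40 = (30*(1/26))*35 - 129/40 = (15/13)*35 - 129/40 = 525/13 - 129/40 = 19323/520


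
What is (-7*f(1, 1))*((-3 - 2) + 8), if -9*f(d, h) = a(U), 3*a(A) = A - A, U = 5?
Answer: 0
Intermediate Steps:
a(A) = 0 (a(A) = (A - A)/3 = (⅓)*0 = 0)
f(d, h) = 0 (f(d, h) = -⅑*0 = 0)
(-7*f(1, 1))*((-3 - 2) + 8) = (-7*0)*((-3 - 2) + 8) = 0*(-5 + 8) = 0*3 = 0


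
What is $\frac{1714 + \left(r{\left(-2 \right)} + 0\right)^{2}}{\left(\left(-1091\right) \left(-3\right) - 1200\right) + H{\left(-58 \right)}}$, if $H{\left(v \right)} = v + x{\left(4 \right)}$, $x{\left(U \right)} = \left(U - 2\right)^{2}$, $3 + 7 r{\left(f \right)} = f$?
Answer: $\frac{84011}{98931} \approx 0.84919$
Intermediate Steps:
$r{\left(f \right)} = - \frac{3}{7} + \frac{f}{7}$
$x{\left(U \right)} = \left(-2 + U\right)^{2}$
$H{\left(v \right)} = 4 + v$ ($H{\left(v \right)} = v + \left(-2 + 4\right)^{2} = v + 2^{2} = v + 4 = 4 + v$)
$\frac{1714 + \left(r{\left(-2 \right)} + 0\right)^{2}}{\left(\left(-1091\right) \left(-3\right) - 1200\right) + H{\left(-58 \right)}} = \frac{1714 + \left(\left(- \frac{3}{7} + \frac{1}{7} \left(-2\right)\right) + 0\right)^{2}}{\left(\left(-1091\right) \left(-3\right) - 1200\right) + \left(4 - 58\right)} = \frac{1714 + \left(\left(- \frac{3}{7} - \frac{2}{7}\right) + 0\right)^{2}}{\left(3273 - 1200\right) - 54} = \frac{1714 + \left(- \frac{5}{7} + 0\right)^{2}}{2073 - 54} = \frac{1714 + \left(- \frac{5}{7}\right)^{2}}{2019} = \left(1714 + \frac{25}{49}\right) \frac{1}{2019} = \frac{84011}{49} \cdot \frac{1}{2019} = \frac{84011}{98931}$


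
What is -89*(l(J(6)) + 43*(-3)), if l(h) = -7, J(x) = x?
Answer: 12104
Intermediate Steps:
-89*(l(J(6)) + 43*(-3)) = -89*(-7 + 43*(-3)) = -89*(-7 - 129) = -89*(-136) = 12104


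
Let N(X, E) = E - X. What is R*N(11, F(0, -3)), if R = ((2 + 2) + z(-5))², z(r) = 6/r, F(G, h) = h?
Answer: -2744/25 ≈ -109.76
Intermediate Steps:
R = 196/25 (R = ((2 + 2) + 6/(-5))² = (4 + 6*(-⅕))² = (4 - 6/5)² = (14/5)² = 196/25 ≈ 7.8400)
R*N(11, F(0, -3)) = 196*(-3 - 1*11)/25 = 196*(-3 - 11)/25 = (196/25)*(-14) = -2744/25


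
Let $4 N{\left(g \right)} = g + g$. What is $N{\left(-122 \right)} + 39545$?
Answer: $39484$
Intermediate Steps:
$N{\left(g \right)} = \frac{g}{2}$ ($N{\left(g \right)} = \frac{g + g}{4} = \frac{2 g}{4} = \frac{g}{2}$)
$N{\left(-122 \right)} + 39545 = \frac{1}{2} \left(-122\right) + 39545 = -61 + 39545 = 39484$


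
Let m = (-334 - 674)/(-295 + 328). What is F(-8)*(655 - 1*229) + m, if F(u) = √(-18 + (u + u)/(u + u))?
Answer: -336/11 + 426*I*√17 ≈ -30.545 + 1756.4*I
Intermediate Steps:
m = -336/11 (m = -1008/33 = -1008*1/33 = -336/11 ≈ -30.545)
F(u) = I*√17 (F(u) = √(-18 + (2*u)/((2*u))) = √(-18 + (2*u)*(1/(2*u))) = √(-18 + 1) = √(-17) = I*√17)
F(-8)*(655 - 1*229) + m = (I*√17)*(655 - 1*229) - 336/11 = (I*√17)*(655 - 229) - 336/11 = (I*√17)*426 - 336/11 = 426*I*√17 - 336/11 = -336/11 + 426*I*√17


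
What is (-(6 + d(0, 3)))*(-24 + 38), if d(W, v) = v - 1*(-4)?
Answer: -182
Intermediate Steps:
d(W, v) = 4 + v (d(W, v) = v + 4 = 4 + v)
(-(6 + d(0, 3)))*(-24 + 38) = (-(6 + (4 + 3)))*(-24 + 38) = -(6 + 7)*14 = -1*13*14 = -13*14 = -182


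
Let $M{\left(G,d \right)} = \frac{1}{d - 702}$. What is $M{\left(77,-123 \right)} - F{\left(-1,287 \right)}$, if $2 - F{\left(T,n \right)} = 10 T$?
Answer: $- \frac{9901}{825} \approx -12.001$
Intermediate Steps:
$F{\left(T,n \right)} = 2 - 10 T$
$M{\left(G,d \right)} = \frac{1}{-702 + d}$
$M{\left(77,-123 \right)} - F{\left(-1,287 \right)} = \frac{1}{-702 - 123} - \left(2 - -10\right) = \frac{1}{-825} - \left(2 + 10\right) = - \frac{1}{825} - 12 = - \frac{9901}{825}$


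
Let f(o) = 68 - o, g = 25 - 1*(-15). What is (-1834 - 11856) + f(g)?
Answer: -13662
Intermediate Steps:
g = 40 (g = 25 + 15 = 40)
(-1834 - 11856) + f(g) = (-1834 - 11856) + (68 - 1*40) = -13690 + (68 - 40) = -13690 + 28 = -13662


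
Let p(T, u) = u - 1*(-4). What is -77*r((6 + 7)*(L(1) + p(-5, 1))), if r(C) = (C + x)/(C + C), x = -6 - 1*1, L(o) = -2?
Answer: -1232/39 ≈ -31.590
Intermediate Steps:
p(T, u) = 4 + u (p(T, u) = u + 4 = 4 + u)
x = -7 (x = -6 - 1 = -7)
r(C) = (-7 + C)/(2*C) (r(C) = (C - 7)/(C + C) = (-7 + C)/((2*C)) = (-7 + C)*(1/(2*C)) = (-7 + C)/(2*C))
-77*r((6 + 7)*(L(1) + p(-5, 1))) = -77*(-7 + (6 + 7)*(-2 + (4 + 1)))/(2*((6 + 7)*(-2 + (4 + 1)))) = -77*(-7 + 13*(-2 + 5))/(2*(13*(-2 + 5))) = -77*(-7 + 13*3)/(2*(13*3)) = -77*(-7 + 39)/(2*39) = -77*32/(2*39) = -77*16/39 = -1232/39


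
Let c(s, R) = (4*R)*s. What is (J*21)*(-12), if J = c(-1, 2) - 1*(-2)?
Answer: 1512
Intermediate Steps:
c(s, R) = 4*R*s
J = -6 (J = 4*2*(-1) - 1*(-2) = -8 + 2 = -6)
(J*21)*(-12) = -6*21*(-12) = -126*(-12) = 1512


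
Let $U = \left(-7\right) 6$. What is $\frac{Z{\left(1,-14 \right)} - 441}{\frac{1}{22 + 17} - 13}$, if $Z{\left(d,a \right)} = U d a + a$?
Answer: $- \frac{5187}{506} \approx -10.251$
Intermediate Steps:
$U = -42$
$Z{\left(d,a \right)} = a - 42 a d$ ($Z{\left(d,a \right)} = - 42 d a + a = - 42 a d + a = a - 42 a d$)
$\frac{Z{\left(1,-14 \right)} - 441}{\frac{1}{22 + 17} - 13} = \frac{- 14 \left(1 - 42\right) - 441}{\frac{1}{22 + 17} - 13} = \frac{- 14 \left(1 - 42\right) - 441}{\frac{1}{39} - 13} = \frac{\left(-14\right) \left(-41\right) - 441}{\frac{1}{39} - 13} = \frac{574 - 441}{- \frac{506}{39}} = 133 \left(- \frac{39}{506}\right) = - \frac{5187}{506}$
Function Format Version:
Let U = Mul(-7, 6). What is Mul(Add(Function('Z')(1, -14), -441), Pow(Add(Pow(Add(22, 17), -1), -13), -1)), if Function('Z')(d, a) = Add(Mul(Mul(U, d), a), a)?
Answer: Rational(-5187, 506) ≈ -10.251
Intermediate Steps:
U = -42
Function('Z')(d, a) = Add(a, Mul(-42, a, d)) (Function('Z')(d, a) = Add(Mul(Mul(-42, d), a), a) = Add(Mul(-42, a, d), a) = Add(a, Mul(-42, a, d)))
Mul(Add(Function('Z')(1, -14), -441), Pow(Add(Pow(Add(22, 17), -1), -13), -1)) = Mul(Add(Mul(-14, Add(1, Mul(-42, 1))), -441), Pow(Add(Pow(Add(22, 17), -1), -13), -1)) = Mul(Add(Mul(-14, Add(1, -42)), -441), Pow(Add(Pow(39, -1), -13), -1)) = Mul(Add(Mul(-14, -41), -441), Pow(Add(Rational(1, 39), -13), -1)) = Mul(Add(574, -441), Pow(Rational(-506, 39), -1)) = Mul(133, Rational(-39, 506)) = Rational(-5187, 506)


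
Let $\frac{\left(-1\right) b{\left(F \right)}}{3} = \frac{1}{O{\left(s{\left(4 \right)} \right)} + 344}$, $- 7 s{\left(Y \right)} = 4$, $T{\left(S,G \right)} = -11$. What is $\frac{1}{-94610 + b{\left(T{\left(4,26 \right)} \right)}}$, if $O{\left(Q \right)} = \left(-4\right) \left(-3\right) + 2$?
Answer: $- \frac{358}{33870383} \approx -1.057 \cdot 10^{-5}$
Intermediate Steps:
$s{\left(Y \right)} = - \frac{4}{7}$ ($s{\left(Y \right)} = \left(- \frac{1}{7}\right) 4 = - \frac{4}{7}$)
$O{\left(Q \right)} = 14$ ($O{\left(Q \right)} = 12 + 2 = 14$)
$b{\left(F \right)} = - \frac{3}{358}$ ($b{\left(F \right)} = - \frac{3}{14 + 344} = - \frac{3}{358}$)
$\frac{1}{-94610 + b{\left(T{\left(4,26 \right)} \right)}} = \frac{1}{-94610 - \frac{3}{358}} = \frac{1}{- \frac{33870383}{358}} = - \frac{358}{33870383}$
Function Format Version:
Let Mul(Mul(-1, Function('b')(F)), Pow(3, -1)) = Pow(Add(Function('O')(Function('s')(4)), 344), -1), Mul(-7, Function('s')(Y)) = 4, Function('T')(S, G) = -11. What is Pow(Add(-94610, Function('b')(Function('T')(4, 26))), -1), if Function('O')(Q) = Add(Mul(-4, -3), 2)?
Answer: Rational(-358, 33870383) ≈ -1.0570e-5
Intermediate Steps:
Function('s')(Y) = Rational(-4, 7) (Function('s')(Y) = Mul(Rational(-1, 7), 4) = Rational(-4, 7))
Function('O')(Q) = 14 (Function('O')(Q) = Add(12, 2) = 14)
Function('b')(F) = Rational(-3, 358) (Function('b')(F) = Mul(-3, Pow(Add(14, 344), -1)) = Mul(-3, Pow(358, -1)) = Mul(-3, Rational(1, 358)) = Rational(-3, 358))
Pow(Add(-94610, Function('b')(Function('T')(4, 26))), -1) = Pow(Add(-94610, Rational(-3, 358)), -1) = Pow(Rational(-33870383, 358), -1) = Rational(-358, 33870383)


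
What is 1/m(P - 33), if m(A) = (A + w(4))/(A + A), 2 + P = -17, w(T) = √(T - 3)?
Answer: 104/51 ≈ 2.0392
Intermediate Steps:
w(T) = √(-3 + T)
P = -19 (P = -2 - 17 = -19)
m(A) = (1 + A)/(2*A) (m(A) = (A + √(-3 + 4))/(A + A) = (A + √1)/((2*A)) = (A + 1)*(1/(2*A)) = (1 + A)*(1/(2*A)) = (1 + A)/(2*A))
1/m(P - 33) = 1/((1 + (-19 - 33))/(2*(-19 - 33))) = 1/((½)*(1 - 52)/(-52)) = 1/((½)*(-1/52)*(-51)) = 1/(51/104) = 104/51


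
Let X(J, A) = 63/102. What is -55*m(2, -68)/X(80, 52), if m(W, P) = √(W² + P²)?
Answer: -3740*√1157/21 ≈ -6057.9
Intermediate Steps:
X(J, A) = 21/34 (X(J, A) = 63*(1/102) = 21/34)
m(W, P) = √(P² + W²)
-55*m(2, -68)/X(80, 52) = -55*√((-68)² + 2²)/21/34 = -55*√(4624 + 4)*34/21 = -55*√4628*34/21 = -55*2*√1157*34/21 = -3740*√1157/21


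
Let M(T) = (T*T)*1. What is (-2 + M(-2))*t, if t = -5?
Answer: -10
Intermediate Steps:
M(T) = T**2 (M(T) = T**2*1 = T**2)
(-2 + M(-2))*t = (-2 + (-2)**2)*(-5) = (-2 + 4)*(-5) = 2*(-5) = -10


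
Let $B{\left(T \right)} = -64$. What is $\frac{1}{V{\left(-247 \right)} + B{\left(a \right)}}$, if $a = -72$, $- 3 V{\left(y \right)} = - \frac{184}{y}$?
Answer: $- \frac{741}{47608} \approx -0.015565$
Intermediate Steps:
$V{\left(y \right)} = \frac{184}{3 y}$ ($V{\left(y \right)} = - \frac{\left(-184\right) \frac{1}{y}}{3} = \frac{184}{3 y}$)
$\frac{1}{V{\left(-247 \right)} + B{\left(a \right)}} = \frac{1}{\frac{184}{3 \left(-247\right)} - 64} = \frac{1}{\frac{184}{3} \left(- \frac{1}{247}\right) - 64} = \frac{1}{- \frac{184}{741} - 64} = \frac{1}{- \frac{47608}{741}} = - \frac{741}{47608}$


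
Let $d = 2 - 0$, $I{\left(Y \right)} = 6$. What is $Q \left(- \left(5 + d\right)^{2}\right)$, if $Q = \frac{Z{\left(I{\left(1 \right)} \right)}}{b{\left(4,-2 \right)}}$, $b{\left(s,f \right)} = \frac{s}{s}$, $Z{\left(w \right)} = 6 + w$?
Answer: $-588$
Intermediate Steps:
$b{\left(s,f \right)} = 1$
$d = 2$ ($d = 2 + 0 = 2$)
$Q = 12$ ($Q = \frac{6 + 6}{1} = 12 \cdot 1 = 12$)
$Q \left(- \left(5 + d\right)^{2}\right) = 12 \left(- \left(5 + 2\right)^{2}\right) = 12 \left(- 7^{2}\right) = 12 \left(\left(-1\right) 49\right) = 12 \left(-49\right) = -588$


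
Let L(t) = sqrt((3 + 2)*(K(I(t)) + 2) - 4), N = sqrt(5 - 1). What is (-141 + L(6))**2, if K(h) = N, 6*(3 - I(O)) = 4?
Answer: 18769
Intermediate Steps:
N = 2 (N = sqrt(4) = 2)
I(O) = 7/3 (I(O) = 3 - 1/6*4 = 3 - 2/3 = 7/3)
K(h) = 2
L(t) = 4 (L(t) = sqrt((3 + 2)*(2 + 2) - 4) = sqrt(5*4 - 4) = sqrt(20 - 4) = sqrt(16) = 4)
(-141 + L(6))**2 = (-141 + 4)**2 = (-137)**2 = 18769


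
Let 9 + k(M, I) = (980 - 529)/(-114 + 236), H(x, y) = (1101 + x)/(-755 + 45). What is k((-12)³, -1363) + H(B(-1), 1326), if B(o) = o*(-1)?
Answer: -296907/43310 ≈ -6.8554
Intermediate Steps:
B(o) = -o
H(x, y) = -1101/710 - x/710 (H(x, y) = (1101 + x)/(-710) = (1101 + x)*(-1/710) = -1101/710 - x/710)
k(M, I) = -647/122 (k(M, I) = -9 + (980 - 529)/(-114 + 236) = -9 + 451/122 = -647/122)
k((-12)³, -1363) + H(B(-1), 1326) = -647/122 + (-1101/710 - (-1)*(-1)/710) = -647/122 + (-1101/710 - 1/710*1) = -647/122 + (-1101/710 - 1/710) = -647/122 - 551/355 = -296907/43310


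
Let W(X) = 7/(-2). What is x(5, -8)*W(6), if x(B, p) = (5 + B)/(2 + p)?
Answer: 35/6 ≈ 5.8333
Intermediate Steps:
W(X) = -7/2 (W(X) = 7*(-1/2) = -7/2)
x(B, p) = (5 + B)/(2 + p)
x(5, -8)*W(6) = ((5 + 5)/(2 - 8))*(-7/2) = (10/(-6))*(-7/2) = -1/6*10*(-7/2) = -5/3*(-7/2) = 35/6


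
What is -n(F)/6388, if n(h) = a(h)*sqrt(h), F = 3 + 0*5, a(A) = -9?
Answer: 9*sqrt(3)/6388 ≈ 0.0024403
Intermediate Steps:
F = 3 (F = 3 + 0 = 3)
n(h) = -9*sqrt(h)
-n(F)/6388 = -(-9*sqrt(3))/6388 = -(-9)*sqrt(3)/6388 = 9*sqrt(3)/6388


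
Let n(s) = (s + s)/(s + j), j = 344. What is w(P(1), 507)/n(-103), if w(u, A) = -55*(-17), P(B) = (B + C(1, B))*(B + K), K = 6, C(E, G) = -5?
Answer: -225335/206 ≈ -1093.9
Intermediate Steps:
n(s) = 2*s/(344 + s) (n(s) = (s + s)/(s + 344) = (2*s)/(344 + s) = 2*s/(344 + s))
P(B) = (-5 + B)*(6 + B) (P(B) = (B - 5)*(B + 6) = (-5 + B)*(6 + B))
w(u, A) = 935
w(P(1), 507)/n(-103) = 935/((2*(-103)/(344 - 103))) = 935/((2*(-103)/241)) = 935/((2*(-103)*(1/241))) = 935/(-206/241) = 935*(-241/206) = -225335/206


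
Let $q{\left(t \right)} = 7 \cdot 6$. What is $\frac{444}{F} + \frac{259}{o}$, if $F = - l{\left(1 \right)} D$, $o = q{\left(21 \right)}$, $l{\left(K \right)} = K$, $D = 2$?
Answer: $- \frac{1295}{6} \approx -215.83$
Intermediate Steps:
$q{\left(t \right)} = 42$
$o = 42$
$F = -2$ ($F = - 1 \cdot 2 = \left(-1\right) 2 = -2$)
$\frac{444}{F} + \frac{259}{o} = \frac{444}{-2} + \frac{259}{42} = 444 \left(- \frac{1}{2}\right) + 259 \cdot \frac{1}{42} = -222 + \frac{37}{6} = - \frac{1295}{6}$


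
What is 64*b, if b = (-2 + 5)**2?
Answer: 576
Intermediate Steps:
b = 9 (b = 3**2 = 9)
64*b = 64*9 = 576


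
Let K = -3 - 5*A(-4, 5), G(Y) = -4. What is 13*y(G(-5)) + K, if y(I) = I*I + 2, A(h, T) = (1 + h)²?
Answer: 186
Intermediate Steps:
y(I) = 2 + I² (y(I) = I² + 2 = 2 + I²)
K = -48 (K = -3 - 5*(1 - 4)² = -3 - 5*(-3)² = -3 - 5*9 = -3 - 45 = -48)
13*y(G(-5)) + K = 13*(2 + (-4)²) - 48 = 13*(2 + 16) - 48 = 13*18 - 48 = 234 - 48 = 186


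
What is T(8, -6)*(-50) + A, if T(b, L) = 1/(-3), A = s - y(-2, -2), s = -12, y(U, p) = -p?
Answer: 8/3 ≈ 2.6667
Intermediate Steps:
A = -14 (A = -12 - (-1)*(-2) = -12 - 1*2 = -12 - 2 = -14)
T(b, L) = -⅓
T(8, -6)*(-50) + A = -⅓*(-50) - 14 = 50/3 - 14 = 8/3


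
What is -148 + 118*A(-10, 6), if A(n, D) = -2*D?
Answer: -1564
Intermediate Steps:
-148 + 118*A(-10, 6) = -148 + 118*(-2*6) = -148 + 118*(-12) = -148 - 1416 = -1564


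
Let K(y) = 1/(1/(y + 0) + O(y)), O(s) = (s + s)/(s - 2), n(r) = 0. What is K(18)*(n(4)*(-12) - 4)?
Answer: -144/83 ≈ -1.7349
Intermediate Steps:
O(s) = 2*s/(-2 + s) (O(s) = (2*s)/(-2 + s) = 2*s/(-2 + s))
K(y) = 1/(1/y + 2*y/(-2 + y)) (K(y) = 1/(1/(y + 0) + 2*y/(-2 + y)) = 1/(1/y + 2*y/(-2 + y)))
K(18)*(n(4)*(-12) - 4) = (18*(-2 + 18)/(-2 + 18 + 2*18²))*(0*(-12) - 4) = (18*16/(-2 + 18 + 2*324))*(0 - 4) = (18*16/(-2 + 18 + 648))*(-4) = (18*16/664)*(-4) = (18*(1/664)*16)*(-4) = (36/83)*(-4) = -144/83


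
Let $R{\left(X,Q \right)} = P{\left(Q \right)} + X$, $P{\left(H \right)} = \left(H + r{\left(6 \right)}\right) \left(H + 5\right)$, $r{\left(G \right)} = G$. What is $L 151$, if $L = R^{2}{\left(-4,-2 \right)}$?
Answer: $9664$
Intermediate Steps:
$P{\left(H \right)} = \left(5 + H\right) \left(6 + H\right)$ ($P{\left(H \right)} = \left(H + 6\right) \left(H + 5\right) = \left(6 + H\right) \left(5 + H\right) = \left(5 + H\right) \left(6 + H\right)$)
$R{\left(X,Q \right)} = 30 + X + Q^{2} + 11 Q$ ($R{\left(X,Q \right)} = \left(30 + Q^{2} + 11 Q\right) + X = 30 + X + Q^{2} + 11 Q$)
$L = 64$ ($L = \left(30 - 4 + \left(-2\right)^{2} + 11 \left(-2\right)\right)^{2} = \left(30 - 4 + 4 - 22\right)^{2} = 8^{2} = 64$)
$L 151 = 64 \cdot 151 = 9664$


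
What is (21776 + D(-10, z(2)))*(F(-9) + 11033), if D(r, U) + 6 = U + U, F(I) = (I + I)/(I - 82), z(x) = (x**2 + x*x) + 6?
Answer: 3126521394/13 ≈ 2.4050e+8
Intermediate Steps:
z(x) = 6 + 2*x**2 (z(x) = (x**2 + x**2) + 6 = 2*x**2 + 6 = 6 + 2*x**2)
F(I) = 2*I/(-82 + I) (F(I) = (2*I)/(-82 + I) = 2*I/(-82 + I))
D(r, U) = -6 + 2*U (D(r, U) = -6 + (U + U) = -6 + 2*U)
(21776 + D(-10, z(2)))*(F(-9) + 11033) = (21776 + (-6 + 2*(6 + 2*2**2)))*(2*(-9)/(-82 - 9) + 11033) = (21776 + (-6 + 2*(6 + 2*4)))*(2*(-9)/(-91) + 11033) = (21776 + (-6 + 2*(6 + 8)))*(2*(-9)*(-1/91) + 11033) = (21776 + (-6 + 2*14))*(18/91 + 11033) = (21776 + (-6 + 28))*(1004021/91) = (21776 + 22)*(1004021/91) = 21798*(1004021/91) = 3126521394/13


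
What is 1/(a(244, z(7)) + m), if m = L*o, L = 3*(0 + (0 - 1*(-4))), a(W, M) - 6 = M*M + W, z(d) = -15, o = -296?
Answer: -1/3077 ≈ -0.00032499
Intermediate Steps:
a(W, M) = 6 + W + M**2 (a(W, M) = 6 + (M*M + W) = 6 + (M**2 + W) = 6 + (W + M**2) = 6 + W + M**2)
L = 12 (L = 3*(0 + (0 + 4)) = 3*(0 + 4) = 3*4 = 12)
m = -3552 (m = 12*(-296) = -3552)
1/(a(244, z(7)) + m) = 1/((6 + 244 + (-15)**2) - 3552) = 1/((6 + 244 + 225) - 3552) = 1/(475 - 3552) = 1/(-3077) = -1/3077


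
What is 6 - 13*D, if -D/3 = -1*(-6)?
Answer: 240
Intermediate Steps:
D = -18 (D = -(-3)*(-6) = -3*6 = -18)
6 - 13*D = 6 - 13*(-18) = 6 + 234 = 240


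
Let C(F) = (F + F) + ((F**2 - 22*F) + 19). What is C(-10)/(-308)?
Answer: -29/28 ≈ -1.0357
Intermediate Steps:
C(F) = 19 + F**2 - 20*F (C(F) = 2*F + (19 + F**2 - 22*F) = 19 + F**2 - 20*F)
C(-10)/(-308) = (19 + (-10)**2 - 20*(-10))/(-308) = (19 + 100 + 200)*(-1/308) = 319*(-1/308) = -29/28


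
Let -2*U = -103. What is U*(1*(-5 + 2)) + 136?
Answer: -37/2 ≈ -18.500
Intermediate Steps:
U = 103/2 (U = -½*(-103) = 103/2 ≈ 51.500)
U*(1*(-5 + 2)) + 136 = 103*(1*(-5 + 2))/2 + 136 = 103*(1*(-3))/2 + 136 = (103/2)*(-3) + 136 = -309/2 + 136 = -37/2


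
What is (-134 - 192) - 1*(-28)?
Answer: -298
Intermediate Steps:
(-134 - 192) - 1*(-28) = -326 + 28 = -298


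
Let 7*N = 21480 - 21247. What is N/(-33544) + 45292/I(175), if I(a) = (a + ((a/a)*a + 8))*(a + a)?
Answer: 378776037/1050765800 ≈ 0.36048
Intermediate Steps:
N = 233/7 (N = (21480 - 21247)/7 = (⅐)*233 = 233/7 ≈ 33.286)
I(a) = 2*a*(8 + 2*a) (I(a) = (a + (1*a + 8))*(2*a) = (a + (a + 8))*(2*a) = (a + (8 + a))*(2*a) = (8 + 2*a)*(2*a) = 2*a*(8 + 2*a))
N/(-33544) + 45292/I(175) = (233/7)/(-33544) + 45292/((4*175*(4 + 175))) = (233/7)*(-1/33544) + 45292/((4*175*179)) = -233/234808 + 45292/125300 = -233/234808 + 45292*(1/125300) = -233/234808 + 11323/31325 = 378776037/1050765800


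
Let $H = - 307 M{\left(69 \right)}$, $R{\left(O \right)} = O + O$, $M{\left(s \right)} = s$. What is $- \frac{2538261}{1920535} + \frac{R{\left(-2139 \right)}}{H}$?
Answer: $- \frac{660172957}{589604245} \approx -1.1197$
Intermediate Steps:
$R{\left(O \right)} = 2 O$
$H = -21183$ ($H = \left(-307\right) 69 = -21183$)
$- \frac{2538261}{1920535} + \frac{R{\left(-2139 \right)}}{H} = - \frac{2538261}{1920535} + \frac{2 \left(-2139\right)}{-21183} = \left(-2538261\right) \frac{1}{1920535} - - \frac{62}{307} = - \frac{2538261}{1920535} + \frac{62}{307} = - \frac{660172957}{589604245}$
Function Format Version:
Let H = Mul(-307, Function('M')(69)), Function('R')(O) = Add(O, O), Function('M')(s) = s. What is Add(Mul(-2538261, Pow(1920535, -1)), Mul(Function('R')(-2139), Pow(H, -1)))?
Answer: Rational(-660172957, 589604245) ≈ -1.1197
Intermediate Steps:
Function('R')(O) = Mul(2, O)
H = -21183 (H = Mul(-307, 69) = -21183)
Add(Mul(-2538261, Pow(1920535, -1)), Mul(Function('R')(-2139), Pow(H, -1))) = Add(Mul(-2538261, Pow(1920535, -1)), Mul(Mul(2, -2139), Pow(-21183, -1))) = Add(Mul(-2538261, Rational(1, 1920535)), Mul(-4278, Rational(-1, 21183))) = Add(Rational(-2538261, 1920535), Rational(62, 307)) = Rational(-660172957, 589604245)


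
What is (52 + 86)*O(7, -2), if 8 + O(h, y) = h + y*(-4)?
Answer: 966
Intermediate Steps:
O(h, y) = -8 + h - 4*y (O(h, y) = -8 + (h + y*(-4)) = -8 + (h - 4*y) = -8 + h - 4*y)
(52 + 86)*O(7, -2) = (52 + 86)*(-8 + 7 - 4*(-2)) = 138*(-8 + 7 + 8) = 138*7 = 966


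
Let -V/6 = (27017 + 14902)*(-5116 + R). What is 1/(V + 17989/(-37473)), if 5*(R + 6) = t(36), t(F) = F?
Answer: 187365/241034543846083 ≈ 7.7734e-10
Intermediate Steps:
R = 6/5 (R = -6 + (⅕)*36 = -6 + 36/5 = 6/5 ≈ 1.2000)
V = 6432219036/5 (V = -6*(27017 + 14902)*(-5116 + 6/5) = -251514*(-25574)/5 = -6*(-1072036506/5) = 6432219036/5 ≈ 1.2864e+9)
1/(V + 17989/(-37473)) = 1/(6432219036/5 + 17989/(-37473)) = 1/(6432219036/5 + 17989*(-1/37473)) = 1/(6432219036/5 - 17989/37473) = 1/(241034543846083/187365) = 187365/241034543846083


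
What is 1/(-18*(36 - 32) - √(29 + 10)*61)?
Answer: 24/46645 - 61*√39/139935 ≈ -0.0022078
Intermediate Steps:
1/(-18*(36 - 32) - √(29 + 10)*61) = 1/(-18*4 - √39*61) = 1/(-72 - 61*√39)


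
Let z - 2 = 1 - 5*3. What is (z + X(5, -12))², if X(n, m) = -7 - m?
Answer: 49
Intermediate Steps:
z = -12 (z = 2 + (1 - 5*3) = 2 + (1 - 15) = 2 - 14 = -12)
(z + X(5, -12))² = (-12 + (-7 - 1*(-12)))² = (-12 + (-7 + 12))² = (-12 + 5)² = (-7)² = 49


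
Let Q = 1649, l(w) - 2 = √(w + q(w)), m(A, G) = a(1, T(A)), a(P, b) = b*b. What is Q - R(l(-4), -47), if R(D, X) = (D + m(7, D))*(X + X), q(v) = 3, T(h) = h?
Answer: 6443 + 94*I ≈ 6443.0 + 94.0*I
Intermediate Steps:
a(P, b) = b²
m(A, G) = A²
l(w) = 2 + √(3 + w) (l(w) = 2 + √(w + 3) = 2 + √(3 + w))
R(D, X) = 2*X*(49 + D) (R(D, X) = (D + 7²)*(X + X) = (D + 49)*(2*X) = (49 + D)*(2*X) = 2*X*(49 + D))
Q - R(l(-4), -47) = 1649 - 2*(-47)*(49 + (2 + √(3 - 4))) = 1649 - 2*(-47)*(49 + (2 + √(-1))) = 1649 - 2*(-47)*(49 + (2 + I)) = 1649 - 2*(-47)*(51 + I) = 1649 - (-4794 - 94*I) = 1649 + (4794 + 94*I) = 6443 + 94*I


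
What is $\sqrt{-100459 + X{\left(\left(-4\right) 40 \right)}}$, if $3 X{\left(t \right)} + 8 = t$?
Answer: $i \sqrt{100515} \approx 317.04 i$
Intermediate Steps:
$X{\left(t \right)} = - \frac{8}{3} + \frac{t}{3}$
$\sqrt{-100459 + X{\left(\left(-4\right) 40 \right)}} = \sqrt{-100459 + \left(- \frac{8}{3} + \frac{\left(-4\right) 40}{3}\right)} = \sqrt{-100459 + \left(- \frac{8}{3} + \frac{1}{3} \left(-160\right)\right)} = \sqrt{-100459 - 56} = \sqrt{-100515} = i \sqrt{100515}$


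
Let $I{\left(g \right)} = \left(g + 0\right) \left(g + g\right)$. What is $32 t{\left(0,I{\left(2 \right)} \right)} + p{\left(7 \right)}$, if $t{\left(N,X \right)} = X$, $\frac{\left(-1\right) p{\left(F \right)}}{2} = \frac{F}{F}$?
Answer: $254$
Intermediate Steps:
$p{\left(F \right)} = -2$ ($p{\left(F \right)} = - 2 \frac{F}{F} = \left(-2\right) 1 = -2$)
$I{\left(g \right)} = 2 g^{2}$ ($I{\left(g \right)} = g 2 g = 2 g^{2}$)
$32 t{\left(0,I{\left(2 \right)} \right)} + p{\left(7 \right)} = 32 \cdot 2 \cdot 2^{2} - 2 = 32 \cdot 2 \cdot 4 - 2 = 32 \cdot 8 - 2 = 256 - 2 = 254$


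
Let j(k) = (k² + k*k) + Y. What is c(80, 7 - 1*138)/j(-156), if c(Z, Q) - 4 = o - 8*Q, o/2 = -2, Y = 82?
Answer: 524/24377 ≈ 0.021496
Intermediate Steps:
o = -4 (o = 2*(-2) = -4)
c(Z, Q) = -8*Q (c(Z, Q) = 4 + (-4 - 8*Q) = -8*Q)
j(k) = 82 + 2*k² (j(k) = (k² + k*k) + 82 = (k² + k²) + 82 = 2*k² + 82 = 82 + 2*k²)
c(80, 7 - 1*138)/j(-156) = (-8*(7 - 1*138))/(82 + 2*(-156)²) = (-8*(7 - 138))/(82 + 2*24336) = (-8*(-131))/(82 + 48672) = 1048/48754 = 1048*(1/48754) = 524/24377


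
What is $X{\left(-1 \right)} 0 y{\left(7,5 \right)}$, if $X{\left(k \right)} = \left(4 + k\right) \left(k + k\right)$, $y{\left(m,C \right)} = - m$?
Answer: $0$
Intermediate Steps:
$X{\left(k \right)} = 2 k \left(4 + k\right)$ ($X{\left(k \right)} = \left(4 + k\right) 2 k = 2 k \left(4 + k\right)$)
$X{\left(-1 \right)} 0 y{\left(7,5 \right)} = 2 \left(-1\right) \left(4 - 1\right) 0 \left(\left(-1\right) 7\right) = 2 \left(-1\right) 3 \cdot 0 \left(-7\right) = \left(-6\right) 0 \left(-7\right) = 0 \left(-7\right) = 0$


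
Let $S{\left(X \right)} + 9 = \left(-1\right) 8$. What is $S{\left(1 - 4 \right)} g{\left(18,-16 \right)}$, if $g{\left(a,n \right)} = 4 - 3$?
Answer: $-17$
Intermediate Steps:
$g{\left(a,n \right)} = 1$ ($g{\left(a,n \right)} = 4 - 3 = 1$)
$S{\left(X \right)} = -17$ ($S{\left(X \right)} = -9 - 8 = -17$)
$S{\left(1 - 4 \right)} g{\left(18,-16 \right)} = \left(-17\right) 1 = -17$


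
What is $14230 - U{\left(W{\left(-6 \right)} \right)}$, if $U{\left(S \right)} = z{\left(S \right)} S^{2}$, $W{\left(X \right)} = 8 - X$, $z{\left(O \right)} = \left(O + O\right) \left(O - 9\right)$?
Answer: $-13210$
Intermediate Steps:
$z{\left(O \right)} = 2 O \left(-9 + O\right)$
$U{\left(S \right)} = 2 S^{3} \left(-9 + S\right)$ ($U{\left(S \right)} = 2 S \left(-9 + S\right) S^{2} = 2 S^{3} \left(-9 + S\right)$)
$14230 - U{\left(W{\left(-6 \right)} \right)} = 14230 - 2 \left(8 - -6\right)^{3} \left(-9 + \left(8 - -6\right)\right) = 14230 - 2 \left(8 + 6\right)^{3} \left(-9 + \left(8 + 6\right)\right) = 14230 - 2 \cdot 14^{3} \left(-9 + 14\right) = 14230 - 2 \cdot 2744 \cdot 5 = 14230 - 27440 = -13210$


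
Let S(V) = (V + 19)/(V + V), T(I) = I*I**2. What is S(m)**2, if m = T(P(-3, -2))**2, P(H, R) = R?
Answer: 6889/16384 ≈ 0.42047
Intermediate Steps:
T(I) = I**3
m = 64 (m = ((-2)**3)**2 = (-8)**2 = 64)
S(V) = (19 + V)/(2*V) (S(V) = (19 + V)/((2*V)) = (19 + V)*(1/(2*V)) = (19 + V)/(2*V))
S(m)**2 = ((1/2)*(19 + 64)/64)**2 = ((1/2)*(1/64)*83)**2 = (83/128)**2 = 6889/16384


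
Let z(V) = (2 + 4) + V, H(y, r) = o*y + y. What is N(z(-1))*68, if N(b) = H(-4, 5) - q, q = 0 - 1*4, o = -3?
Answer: 816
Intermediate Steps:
H(y, r) = -2*y (H(y, r) = -3*y + y = -2*y)
q = -4 (q = 0 - 4 = -4)
z(V) = 6 + V
N(b) = 12 (N(b) = -2*(-4) - 1*(-4) = 8 + 4 = 12)
N(z(-1))*68 = 12*68 = 816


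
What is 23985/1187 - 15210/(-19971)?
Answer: 55228745/2633953 ≈ 20.968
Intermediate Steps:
23985/1187 - 15210/(-19971) = 23985*(1/1187) - 15210*(-1/19971) = 23985/1187 + 1690/2219 = 55228745/2633953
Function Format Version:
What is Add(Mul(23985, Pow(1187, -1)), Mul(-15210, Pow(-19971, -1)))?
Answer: Rational(55228745, 2633953) ≈ 20.968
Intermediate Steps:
Add(Mul(23985, Pow(1187, -1)), Mul(-15210, Pow(-19971, -1))) = Add(Mul(23985, Rational(1, 1187)), Mul(-15210, Rational(-1, 19971))) = Add(Rational(23985, 1187), Rational(1690, 2219)) = Rational(55228745, 2633953)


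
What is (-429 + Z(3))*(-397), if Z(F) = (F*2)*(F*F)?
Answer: 148875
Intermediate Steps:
Z(F) = 2*F**3 (Z(F) = (2*F)*F**2 = 2*F**3)
(-429 + Z(3))*(-397) = (-429 + 2*3**3)*(-397) = (-429 + 2*27)*(-397) = (-429 + 54)*(-397) = -375*(-397) = 148875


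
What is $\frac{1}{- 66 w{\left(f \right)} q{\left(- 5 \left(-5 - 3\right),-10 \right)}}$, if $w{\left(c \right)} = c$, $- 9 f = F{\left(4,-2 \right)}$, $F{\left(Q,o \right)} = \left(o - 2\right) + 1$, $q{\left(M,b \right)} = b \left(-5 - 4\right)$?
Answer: $- \frac{1}{1980} \approx -0.00050505$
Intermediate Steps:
$q{\left(M,b \right)} = - 9 b$ ($q{\left(M,b \right)} = b \left(-9\right) = - 9 b$)
$F{\left(Q,o \right)} = -1 + o$ ($F{\left(Q,o \right)} = \left(-2 + o\right) + 1 = -1 + o$)
$f = \frac{1}{3}$ ($f = - \frac{-1 - 2}{9} = \left(- \frac{1}{9}\right) \left(-3\right) = \frac{1}{3} \approx 0.33333$)
$\frac{1}{- 66 w{\left(f \right)} q{\left(- 5 \left(-5 - 3\right),-10 \right)}} = \frac{1}{\left(-66\right) \frac{1}{3} \left(\left(-9\right) \left(-10\right)\right)} = \frac{1}{\left(-22\right) 90} = \frac{1}{-1980} = - \frac{1}{1980}$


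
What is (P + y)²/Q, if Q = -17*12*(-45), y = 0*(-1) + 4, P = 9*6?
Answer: 841/2295 ≈ 0.36645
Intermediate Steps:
P = 54
y = 4 (y = 0 + 4 = 4)
Q = 9180 (Q = -204*(-45) = 9180)
(P + y)²/Q = (54 + 4)²/9180 = 58²*(1/9180) = 3364*(1/9180) = 841/2295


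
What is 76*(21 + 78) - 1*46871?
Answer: -39347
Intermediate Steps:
76*(21 + 78) - 1*46871 = 76*99 - 46871 = 7524 - 46871 = -39347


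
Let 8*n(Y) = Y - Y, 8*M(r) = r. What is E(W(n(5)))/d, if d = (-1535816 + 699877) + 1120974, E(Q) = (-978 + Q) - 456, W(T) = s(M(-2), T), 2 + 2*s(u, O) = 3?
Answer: -2867/570070 ≈ -0.0050292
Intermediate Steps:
M(r) = r/8
n(Y) = 0 (n(Y) = (Y - Y)/8 = (⅛)*0 = 0)
s(u, O) = ½ (s(u, O) = -1 + (½)*3 = -1 + 3/2 = ½)
W(T) = ½
E(Q) = -1434 + Q
d = 285035 (d = -835939 + 1120974 = 285035)
E(W(n(5)))/d = (-1434 + ½)/285035 = -2867/2*1/285035 = -2867/570070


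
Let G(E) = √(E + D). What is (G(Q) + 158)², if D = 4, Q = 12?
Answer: 26244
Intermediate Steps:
G(E) = √(4 + E) (G(E) = √(E + 4) = √(4 + E))
(G(Q) + 158)² = (√(4 + 12) + 158)² = (√16 + 158)² = (4 + 158)² = 162² = 26244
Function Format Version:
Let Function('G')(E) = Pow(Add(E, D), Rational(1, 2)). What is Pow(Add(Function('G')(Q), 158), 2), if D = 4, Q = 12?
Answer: 26244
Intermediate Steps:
Function('G')(E) = Pow(Add(4, E), Rational(1, 2)) (Function('G')(E) = Pow(Add(E, 4), Rational(1, 2)) = Pow(Add(4, E), Rational(1, 2)))
Pow(Add(Function('G')(Q), 158), 2) = Pow(Add(Pow(Add(4, 12), Rational(1, 2)), 158), 2) = Pow(Add(Pow(16, Rational(1, 2)), 158), 2) = Pow(Add(4, 158), 2) = Pow(162, 2) = 26244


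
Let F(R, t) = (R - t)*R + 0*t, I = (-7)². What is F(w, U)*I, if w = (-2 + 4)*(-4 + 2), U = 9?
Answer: 2548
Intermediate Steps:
w = -4 (w = 2*(-2) = -4)
I = 49
F(R, t) = R*(R - t) (F(R, t) = R*(R - t) + 0 = R*(R - t))
F(w, U)*I = -4*(-4 - 1*9)*49 = -4*(-4 - 9)*49 = -4*(-13)*49 = 52*49 = 2548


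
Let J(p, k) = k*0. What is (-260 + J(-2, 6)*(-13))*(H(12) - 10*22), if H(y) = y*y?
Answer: 19760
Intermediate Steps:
H(y) = y**2
J(p, k) = 0
(-260 + J(-2, 6)*(-13))*(H(12) - 10*22) = (-260 + 0*(-13))*(12**2 - 10*22) = (-260 + 0)*(144 - 220) = -260*(-76) = 19760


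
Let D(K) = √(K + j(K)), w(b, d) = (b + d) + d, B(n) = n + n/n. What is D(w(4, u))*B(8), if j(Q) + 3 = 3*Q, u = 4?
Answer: 27*√5 ≈ 60.374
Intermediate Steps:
B(n) = 1 + n (B(n) = n + 1 = 1 + n)
w(b, d) = b + 2*d
j(Q) = -3 + 3*Q
D(K) = √(-3 + 4*K) (D(K) = √(K + (-3 + 3*K)) = √(-3 + 4*K))
D(w(4, u))*B(8) = √(-3 + 4*(4 + 2*4))*(1 + 8) = √(-3 + 4*(4 + 8))*9 = √(-3 + 4*12)*9 = √(-3 + 48)*9 = √45*9 = (3*√5)*9 = 27*√5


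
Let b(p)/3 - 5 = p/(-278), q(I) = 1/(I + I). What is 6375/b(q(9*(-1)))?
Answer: 10633500/25021 ≈ 424.98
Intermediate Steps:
q(I) = 1/(2*I)
b(p) = 15 - 3*p/278 (b(p) = 15 + 3*(p/(-278)) = 15 + 3*(p*(-1/278)) = 15 + 3*(-p/278) = 15 - 3*p/278)
6375/b(q(9*(-1))) = 6375/(15 - 3/(556*(9*(-1)))) = 6375/(15 - 3/(556*(-9))) = 6375/(15 - 3*(-1)/(556*9)) = 6375/(15 - 3/278*(-1/18)) = 6375/(15 + 1/1668) = 6375/(25021/1668) = 6375*(1668/25021) = 10633500/25021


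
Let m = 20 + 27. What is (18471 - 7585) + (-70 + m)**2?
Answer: 11415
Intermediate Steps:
m = 47
(18471 - 7585) + (-70 + m)**2 = (18471 - 7585) + (-70 + 47)**2 = 10886 + (-23)**2 = 10886 + 529 = 11415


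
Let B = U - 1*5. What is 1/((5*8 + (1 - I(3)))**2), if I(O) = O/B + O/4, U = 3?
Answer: 16/27889 ≈ 0.00057370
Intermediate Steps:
B = -2 (B = 3 - 1*5 = 3 - 5 = -2)
I(O) = -O/4 (I(O) = O/(-2) + O/4 = O*(-1/2) + O*(1/4) = -O/2 + O/4 = -O/4)
1/((5*8 + (1 - I(3)))**2) = 1/((5*8 + (1 - (-1)*3/4))**2) = 1/((40 + (1 - 1*(-3/4)))**2) = 1/((40 + (1 + 3/4))**2) = 1/((40 + 7/4)**2) = 1/((167/4)**2) = 1/(27889/16) = 16/27889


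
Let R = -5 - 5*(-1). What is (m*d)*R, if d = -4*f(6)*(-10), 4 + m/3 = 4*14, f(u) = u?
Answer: 0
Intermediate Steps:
m = 156 (m = -12 + 3*(4*14) = -12 + 3*56 = -12 + 168 = 156)
R = 0 (R = -5 + 5 = 0)
d = 240 (d = -4*6*(-10) = -24*(-10) = 240)
(m*d)*R = (156*240)*0 = 37440*0 = 0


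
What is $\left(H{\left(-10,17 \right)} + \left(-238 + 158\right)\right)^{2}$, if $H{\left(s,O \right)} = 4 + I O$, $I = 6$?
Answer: $676$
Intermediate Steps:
$H{\left(s,O \right)} = 4 + 6 O$
$\left(H{\left(-10,17 \right)} + \left(-238 + 158\right)\right)^{2} = \left(\left(4 + 6 \cdot 17\right) + \left(-238 + 158\right)\right)^{2} = \left(\left(4 + 102\right) - 80\right)^{2} = \left(106 - 80\right)^{2} = 26^{2} = 676$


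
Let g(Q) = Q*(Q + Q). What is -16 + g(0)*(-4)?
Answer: -16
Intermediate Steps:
g(Q) = 2*Q**2 (g(Q) = Q*(2*Q) = 2*Q**2)
-16 + g(0)*(-4) = -16 + (2*0**2)*(-4) = -16 + (2*0)*(-4) = -16 + 0*(-4) = -16 + 0 = -16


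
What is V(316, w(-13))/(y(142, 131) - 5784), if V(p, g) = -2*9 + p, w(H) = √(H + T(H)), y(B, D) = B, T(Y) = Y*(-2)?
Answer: -149/2821 ≈ -0.052818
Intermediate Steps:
T(Y) = -2*Y
w(H) = √(-H) (w(H) = √(H - 2*H) = √(-H))
V(p, g) = -18 + p
V(316, w(-13))/(y(142, 131) - 5784) = (-18 + 316)/(142 - 5784) = 298/(-5642) = 298*(-1/5642) = -149/2821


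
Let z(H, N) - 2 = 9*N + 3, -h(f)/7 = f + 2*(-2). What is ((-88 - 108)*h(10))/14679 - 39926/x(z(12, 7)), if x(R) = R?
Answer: -13940809/23766 ≈ -586.59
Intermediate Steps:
h(f) = 28 - 7*f (h(f) = -7*(f + 2*(-2)) = -7*(f - 4) = -7*(-4 + f) = 28 - 7*f)
z(H, N) = 5 + 9*N (z(H, N) = 2 + (9*N + 3) = 2 + (3 + 9*N) = 5 + 9*N)
((-88 - 108)*h(10))/14679 - 39926/x(z(12, 7)) = ((-88 - 108)*(28 - 7*10))/14679 - 39926/(5 + 9*7) = -196*(28 - 70)*(1/14679) - 39926/(5 + 63) = -196*(-42)*(1/14679) - 39926/68 = 8232*(1/14679) - 39926*1/68 = 392/699 - 19963/34 = -13940809/23766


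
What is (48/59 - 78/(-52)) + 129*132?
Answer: 2009577/118 ≈ 17030.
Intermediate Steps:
(48/59 - 78/(-52)) + 129*132 = (48*(1/59) - 78*(-1/52)) + 17028 = (48/59 + 3/2) + 17028 = 273/118 + 17028 = 2009577/118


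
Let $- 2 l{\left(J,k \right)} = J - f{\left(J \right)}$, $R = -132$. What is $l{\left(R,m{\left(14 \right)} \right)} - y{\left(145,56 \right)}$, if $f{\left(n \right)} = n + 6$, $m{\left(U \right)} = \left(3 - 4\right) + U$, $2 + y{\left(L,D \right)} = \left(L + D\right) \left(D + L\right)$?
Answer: $-40396$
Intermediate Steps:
$y{\left(L,D \right)} = -2 + \left(D + L\right)^{2}$ ($y{\left(L,D \right)} = -2 + \left(L + D\right) \left(D + L\right) = -2 + \left(D + L\right) \left(D + L\right) = -2 + \left(D + L\right)^{2}$)
$m{\left(U \right)} = -1 + U$
$f{\left(n \right)} = 6 + n$
$l{\left(J,k \right)} = 3$ ($l{\left(J,k \right)} = - \frac{J - \left(6 + J\right)}{2} = \left(- \frac{1}{2}\right) \left(-6\right) = 3$)
$l{\left(R,m{\left(14 \right)} \right)} - y{\left(145,56 \right)} = 3 - \left(-2 + \left(56 + 145\right)^{2}\right) = 3 - \left(-2 + 201^{2}\right) = 3 - \left(-2 + 40401\right) = 3 - 40399 = -40396$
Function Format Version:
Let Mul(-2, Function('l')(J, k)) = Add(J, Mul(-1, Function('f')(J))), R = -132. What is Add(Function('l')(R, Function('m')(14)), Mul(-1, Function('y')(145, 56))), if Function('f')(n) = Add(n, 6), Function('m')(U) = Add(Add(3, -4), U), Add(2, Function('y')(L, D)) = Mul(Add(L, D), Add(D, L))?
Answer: -40396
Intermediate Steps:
Function('y')(L, D) = Add(-2, Pow(Add(D, L), 2)) (Function('y')(L, D) = Add(-2, Mul(Add(L, D), Add(D, L))) = Add(-2, Mul(Add(D, L), Add(D, L))) = Add(-2, Pow(Add(D, L), 2)))
Function('m')(U) = Add(-1, U)
Function('f')(n) = Add(6, n)
Function('l')(J, k) = 3 (Function('l')(J, k) = Mul(Rational(-1, 2), Add(J, Mul(-1, Add(6, J)))) = Mul(Rational(-1, 2), Add(J, Add(-6, Mul(-1, J)))) = Mul(Rational(-1, 2), -6) = 3)
Add(Function('l')(R, Function('m')(14)), Mul(-1, Function('y')(145, 56))) = Add(3, Mul(-1, Add(-2, Pow(Add(56, 145), 2)))) = Add(3, Mul(-1, Add(-2, Pow(201, 2)))) = Add(3, Mul(-1, Add(-2, 40401))) = Add(3, Mul(-1, 40399)) = Add(3, -40399) = -40396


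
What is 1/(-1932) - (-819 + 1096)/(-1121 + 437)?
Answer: 11135/27531 ≈ 0.40445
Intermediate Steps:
1/(-1932) - (-819 + 1096)/(-1121 + 437) = -1/1932 - 277/(-684) = -1/1932 - 277*(-1)/684 = -1/1932 - 1*(-277/684) = -1/1932 + 277/684 = 11135/27531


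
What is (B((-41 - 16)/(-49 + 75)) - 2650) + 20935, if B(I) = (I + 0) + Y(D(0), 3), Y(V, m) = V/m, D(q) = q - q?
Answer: 475353/26 ≈ 18283.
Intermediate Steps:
D(q) = 0
B(I) = I (B(I) = (I + 0) + 0/3 = I + 0*(⅓) = I + 0 = I)
(B((-41 - 16)/(-49 + 75)) - 2650) + 20935 = ((-41 - 16)/(-49 + 75) - 2650) + 20935 = (-57/26 - 2650) + 20935 = -68957/26 + 20935 = 475353/26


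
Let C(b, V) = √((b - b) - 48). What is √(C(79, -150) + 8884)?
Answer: 2*√(2221 + I*√3) ≈ 94.255 + 0.036752*I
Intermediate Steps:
C(b, V) = 4*I*√3 (C(b, V) = √(0 - 48) = √(-48) = 4*I*√3)
√(C(79, -150) + 8884) = √(4*I*√3 + 8884) = √(8884 + 4*I*√3)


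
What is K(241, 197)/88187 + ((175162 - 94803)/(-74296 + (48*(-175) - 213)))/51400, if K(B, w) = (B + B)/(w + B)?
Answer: -30878979031/4841328569543400 ≈ -6.3782e-6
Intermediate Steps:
K(B, w) = 2*B/(B + w) (K(B, w) = (2*B)/(B + w) = 2*B/(B + w))
K(241, 197)/88187 + ((175162 - 94803)/(-74296 + (48*(-175) - 213)))/51400 = (2*241/(241 + 197))/88187 + ((175162 - 94803)/(-74296 + (48*(-175) - 213)))/51400 = (2*241/438)*(1/88187) + (80359/(-74296 + (-8400 - 213)))*(1/51400) = (2*241*(1/438))*(1/88187) + (80359/(-74296 - 8613))*(1/51400) = (241/219)*(1/88187) + (80359/(-82909))*(1/51400) = 241/19312953 + (80359*(-1/82909))*(1/51400) = 241/19312953 - 4727/4877*1/51400 = 241/19312953 - 4727/250677800 = -30878979031/4841328569543400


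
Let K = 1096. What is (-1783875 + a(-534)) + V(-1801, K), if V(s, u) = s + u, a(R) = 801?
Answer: -1783779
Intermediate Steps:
(-1783875 + a(-534)) + V(-1801, K) = (-1783875 + 801) + (-1801 + 1096) = -1783074 - 705 = -1783779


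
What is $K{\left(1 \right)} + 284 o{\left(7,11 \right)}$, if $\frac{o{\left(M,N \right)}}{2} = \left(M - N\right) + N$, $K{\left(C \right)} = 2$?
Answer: $3978$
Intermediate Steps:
$o{\left(M,N \right)} = 2 M$ ($o{\left(M,N \right)} = 2 \left(\left(M - N\right) + N\right) = 2 M$)
$K{\left(1 \right)} + 284 o{\left(7,11 \right)} = 2 + 284 \cdot 2 \cdot 7 = 2 + 284 \cdot 14 = 2 + 3976 = 3978$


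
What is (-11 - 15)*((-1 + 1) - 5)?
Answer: 130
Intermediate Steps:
(-11 - 15)*((-1 + 1) - 5) = -26*(0 - 5) = -26*(-5) = 130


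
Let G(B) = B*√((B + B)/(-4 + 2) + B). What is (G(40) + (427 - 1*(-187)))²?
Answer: 376996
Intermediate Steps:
G(B) = 0 (G(B) = B*√((2*B)/(-2) + B) = B*√((2*B)*(-½) + B) = B*√(-B + B) = B*√0 = B*0 = 0)
(G(40) + (427 - 1*(-187)))² = (0 + (427 - 1*(-187)))² = (0 + (427 + 187))² = (0 + 614)² = 614² = 376996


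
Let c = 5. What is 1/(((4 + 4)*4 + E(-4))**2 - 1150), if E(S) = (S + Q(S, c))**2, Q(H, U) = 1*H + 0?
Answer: 1/8066 ≈ 0.00012398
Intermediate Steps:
Q(H, U) = H (Q(H, U) = H + 0 = H)
E(S) = 4*S**2 (E(S) = (S + S)**2 = (2*S)**2 = 4*S**2)
1/(((4 + 4)*4 + E(-4))**2 - 1150) = 1/(((4 + 4)*4 + 4*(-4)**2)**2 - 1150) = 1/((8*4 + 4*16)**2 - 1150) = 1/((32 + 64)**2 - 1150) = 1/(96**2 - 1150) = 1/(9216 - 1150) = 1/8066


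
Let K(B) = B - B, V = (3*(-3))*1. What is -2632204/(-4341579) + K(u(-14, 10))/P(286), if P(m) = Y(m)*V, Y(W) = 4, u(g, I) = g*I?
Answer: 2632204/4341579 ≈ 0.60628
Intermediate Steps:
u(g, I) = I*g
V = -9 (V = -9*1 = -9)
K(B) = 0
P(m) = -36 (P(m) = 4*(-9) = -36)
-2632204/(-4341579) + K(u(-14, 10))/P(286) = -2632204/(-4341579) + 0/(-36) = -2632204*(-1/4341579) + 0*(-1/36) = 2632204/4341579 + 0 = 2632204/4341579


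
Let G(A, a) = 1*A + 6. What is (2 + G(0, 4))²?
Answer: 64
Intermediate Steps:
G(A, a) = 6 + A (G(A, a) = A + 6 = 6 + A)
(2 + G(0, 4))² = (2 + (6 + 0))² = (2 + 6)² = 8² = 64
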